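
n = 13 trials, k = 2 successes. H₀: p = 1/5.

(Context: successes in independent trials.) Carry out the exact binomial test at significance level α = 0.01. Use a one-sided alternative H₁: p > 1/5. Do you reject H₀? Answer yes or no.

reject H₀: no

Exact binomial: n=13, k=2, p₀=1/5=0.2000
P(X≥2) from Σ C(n,i)·p₀^i·(1−p₀)^(n−i)
p-value (one-sided, H₁ greater) = 0.76635
At α=0.01: p ≥ α → fail to reject H₀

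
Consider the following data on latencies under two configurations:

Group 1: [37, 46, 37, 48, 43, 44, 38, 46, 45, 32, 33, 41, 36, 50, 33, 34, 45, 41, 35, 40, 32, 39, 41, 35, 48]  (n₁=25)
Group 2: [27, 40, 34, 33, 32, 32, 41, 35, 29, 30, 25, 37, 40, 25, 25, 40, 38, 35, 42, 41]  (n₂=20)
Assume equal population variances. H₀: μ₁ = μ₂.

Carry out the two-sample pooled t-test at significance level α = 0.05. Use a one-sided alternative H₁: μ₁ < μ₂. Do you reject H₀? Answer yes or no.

reject H₀: no

x̄₁=39.960, s₁=5.511, n₁=25
x̄₂=34.050, s₂=5.799, n₂=20
s_p² = [24·5.511² + 19·5.799²]/43 = 31.8119
SE = √(s_p²·(1/25+1/20)) = 1.6921
t = (39.960−34.050)/1.6921 = 3.4928
df = 43
p-value (one-sided, H₁ less) = 0.99944
At α=0.05: p ≥ α → fail to reject H₀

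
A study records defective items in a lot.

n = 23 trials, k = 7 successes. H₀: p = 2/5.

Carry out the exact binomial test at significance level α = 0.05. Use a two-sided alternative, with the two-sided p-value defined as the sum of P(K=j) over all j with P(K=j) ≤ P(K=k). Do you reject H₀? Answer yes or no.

Exact binomial: n=23, k=7, p₀=2/5=0.4000
P(X=j) = C(n,j)·p₀^j·(1−p₀)^(n−j); p = Σ P(X=j) over j with P(X=j) ≤ P(X=7)
p-value (two-sided) = 0.40091
At α=0.05: p ≥ α → fail to reject H₀

reject H₀: no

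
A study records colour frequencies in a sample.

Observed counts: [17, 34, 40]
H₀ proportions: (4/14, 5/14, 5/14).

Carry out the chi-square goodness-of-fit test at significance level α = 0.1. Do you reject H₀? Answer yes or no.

n = 91; E_i = n·p_i = [26.00, 32.50, 32.50]
χ² = (17−26.00)²/26.00 + (34−32.50)²/32.50 + (40−32.50)²/32.50 = 4.9154
df = 2
p-value (upper-tail) = 0.08563
At α=0.1: p < α → reject H₀

reject H₀: yes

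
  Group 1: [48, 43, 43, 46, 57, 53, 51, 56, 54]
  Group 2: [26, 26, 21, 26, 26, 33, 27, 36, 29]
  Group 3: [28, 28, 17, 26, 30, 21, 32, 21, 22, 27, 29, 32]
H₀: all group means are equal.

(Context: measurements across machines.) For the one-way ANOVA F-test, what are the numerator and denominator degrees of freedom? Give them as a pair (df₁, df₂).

degrees of freedom = [2, 27]

k = 3 groups, N = 30 total
df = (k−1, N−k) = (3−1, 30−3) = (2, 27)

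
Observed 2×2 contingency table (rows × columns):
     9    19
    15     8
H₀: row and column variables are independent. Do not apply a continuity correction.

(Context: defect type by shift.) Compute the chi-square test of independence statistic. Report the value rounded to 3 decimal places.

Row totals [28, 23], col totals [24, 27], n=51
χ² = (9−13.18)²/13.18 + (19−14.82)²/14.82 + (15−10.82)²/10.82 + (8−12.18)²/12.18 = 5.5446
df = 1

test statistic = 5.545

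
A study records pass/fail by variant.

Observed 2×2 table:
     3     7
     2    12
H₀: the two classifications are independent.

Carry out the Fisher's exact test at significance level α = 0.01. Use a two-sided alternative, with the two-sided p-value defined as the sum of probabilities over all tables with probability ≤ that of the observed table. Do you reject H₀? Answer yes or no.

reject H₀: no

Margins: r₁=10, r₂=14, c₁=5, c₂=19, n=24
p_obs = C(10,3)·C(14,2)/C(24,5); sum pmf over tables with pmf ≤ p_obs
p-value (two-sided) = 0.61462
At α=0.01: p ≥ α → fail to reject H₀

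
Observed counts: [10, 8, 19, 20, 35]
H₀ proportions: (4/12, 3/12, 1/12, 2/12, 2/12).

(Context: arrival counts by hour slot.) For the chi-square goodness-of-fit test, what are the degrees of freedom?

degrees of freedom = 4

df = k − 1 = 5 − 1 = 4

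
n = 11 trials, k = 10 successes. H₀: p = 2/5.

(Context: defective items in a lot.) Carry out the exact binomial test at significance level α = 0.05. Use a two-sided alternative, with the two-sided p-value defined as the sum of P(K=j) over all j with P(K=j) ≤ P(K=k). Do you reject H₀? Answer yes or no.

Exact binomial: n=11, k=10, p₀=2/5=0.4000
P(X=j) = C(n,j)·p₀^j·(1−p₀)^(n−j); p = Σ P(X=j) over j with P(X=j) ≤ P(X=10)
p-value (two-sided) = 0.00073
At α=0.05: p < α → reject H₀

reject H₀: yes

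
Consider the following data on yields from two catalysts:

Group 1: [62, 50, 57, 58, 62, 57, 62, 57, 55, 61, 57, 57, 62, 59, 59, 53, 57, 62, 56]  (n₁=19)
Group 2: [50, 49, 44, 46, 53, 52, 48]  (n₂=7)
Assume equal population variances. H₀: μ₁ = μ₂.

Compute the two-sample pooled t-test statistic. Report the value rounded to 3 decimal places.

x̄₁=58.053, s₁=3.325, n₁=19
x̄₂=48.857, s₂=3.185, n₂=7
s_p² = [18·3.325² + 6·3.185²]/24 = 10.8252
SE = √(s_p²·(1/19+1/7)) = 1.4547
t = (58.053−48.857)/1.4547 = 6.3212
df = 24

test statistic = 6.321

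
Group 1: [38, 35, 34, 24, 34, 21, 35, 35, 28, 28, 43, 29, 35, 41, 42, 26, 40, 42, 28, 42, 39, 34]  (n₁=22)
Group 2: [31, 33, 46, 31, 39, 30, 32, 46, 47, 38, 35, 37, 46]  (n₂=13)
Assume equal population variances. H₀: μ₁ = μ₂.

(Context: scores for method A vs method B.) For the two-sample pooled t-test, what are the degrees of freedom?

df = n₁ + n₂ − 2 = 22 + 13 − 2 = 33

degrees of freedom = 33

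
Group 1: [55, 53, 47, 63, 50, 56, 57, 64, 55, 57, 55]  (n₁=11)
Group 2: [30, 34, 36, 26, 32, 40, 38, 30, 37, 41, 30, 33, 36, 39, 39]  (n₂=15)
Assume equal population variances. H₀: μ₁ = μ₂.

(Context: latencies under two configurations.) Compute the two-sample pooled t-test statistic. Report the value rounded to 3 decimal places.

test statistic = 11.318

x̄₁=55.636, s₁=4.925, n₁=11
x̄₂=34.733, s₂=4.448, n₂=15
s_p² = [10·4.925² + 14·4.448²]/24 = 21.6449
SE = √(s_p²·(1/11+1/15)) = 1.8468
t = (55.636−34.733)/1.8468 = 11.3184
df = 24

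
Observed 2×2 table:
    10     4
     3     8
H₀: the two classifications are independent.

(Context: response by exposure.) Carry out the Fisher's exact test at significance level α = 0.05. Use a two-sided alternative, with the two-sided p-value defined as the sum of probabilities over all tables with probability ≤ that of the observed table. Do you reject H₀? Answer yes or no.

reject H₀: yes

Margins: r₁=14, r₂=11, c₁=13, c₂=12, n=25
p_obs = C(14,10)·C(11,3)/C(25,13); sum pmf over tables with pmf ≤ p_obs
p-value (two-sided) = 0.04718
At α=0.05: p < α → reject H₀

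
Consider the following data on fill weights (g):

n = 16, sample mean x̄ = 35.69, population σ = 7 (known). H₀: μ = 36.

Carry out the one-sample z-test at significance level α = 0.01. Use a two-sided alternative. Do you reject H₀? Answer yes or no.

reject H₀: no

SE = σ/√n = 7/√16 = 1.7500
z = (x̄−μ₀)/SE = (35.69−36)/1.7500 = -0.1771
p-value (two-sided) = 0.85940
At α=0.01: p ≥ α → fail to reject H₀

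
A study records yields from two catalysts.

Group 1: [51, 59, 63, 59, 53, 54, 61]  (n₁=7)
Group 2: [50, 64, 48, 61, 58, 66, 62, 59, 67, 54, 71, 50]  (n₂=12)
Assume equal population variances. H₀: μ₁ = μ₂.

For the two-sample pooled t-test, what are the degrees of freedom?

degrees of freedom = 17

df = n₁ + n₂ − 2 = 7 + 12 − 2 = 17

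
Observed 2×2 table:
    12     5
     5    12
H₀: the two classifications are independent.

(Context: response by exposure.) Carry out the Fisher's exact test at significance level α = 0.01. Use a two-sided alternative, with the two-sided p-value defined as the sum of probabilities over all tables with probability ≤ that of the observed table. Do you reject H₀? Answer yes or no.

reject H₀: no

Margins: r₁=17, r₂=17, c₁=17, c₂=17, n=34
p_obs = C(17,12)·C(17,5)/C(34,17); sum pmf over tables with pmf ≤ p_obs
p-value (two-sided) = 0.03808
At α=0.01: p ≥ α → fail to reject H₀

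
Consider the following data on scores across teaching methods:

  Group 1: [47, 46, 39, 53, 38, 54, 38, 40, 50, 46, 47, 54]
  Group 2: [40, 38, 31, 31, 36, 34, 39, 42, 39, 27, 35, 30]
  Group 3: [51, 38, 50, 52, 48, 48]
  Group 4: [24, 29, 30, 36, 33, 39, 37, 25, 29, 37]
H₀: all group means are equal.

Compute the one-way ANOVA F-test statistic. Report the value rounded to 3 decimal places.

test statistic = 20.206

Group means [46.00, 35.17, 47.83, 31.90], grand mean 39.500
SSB = Σnᵢ(x̄ᵢ−x̄)² = 1726.600; SSW = ΣΣ(x−x̄ᵢ)² = 1025.400
MSB = 1726.600/3 = 575.5333; MSW = 1025.400/36 = 28.4833
F = MSB/MSW = 20.2060
df = (3, 36)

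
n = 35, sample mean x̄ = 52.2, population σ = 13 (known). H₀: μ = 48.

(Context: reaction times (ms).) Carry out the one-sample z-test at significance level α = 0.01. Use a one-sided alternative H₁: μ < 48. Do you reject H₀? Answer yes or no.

reject H₀: no

SE = σ/√n = 13/√35 = 2.1974
z = (x̄−μ₀)/SE = (52.2−48)/2.1974 = 1.9113
p-value (one-sided, H₁ less) = 0.97202
At α=0.01: p ≥ α → fail to reject H₀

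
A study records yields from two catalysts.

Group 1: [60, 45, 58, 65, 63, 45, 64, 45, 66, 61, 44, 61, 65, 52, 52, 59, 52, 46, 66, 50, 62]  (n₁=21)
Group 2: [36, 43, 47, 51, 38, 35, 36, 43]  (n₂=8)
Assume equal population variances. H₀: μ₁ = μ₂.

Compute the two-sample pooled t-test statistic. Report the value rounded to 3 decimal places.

test statistic = 4.850

x̄₁=56.238, s₁=7.999, n₁=21
x̄₂=41.125, s₂=5.842, n₂=8
s_p² = [20·7.999² + 7·5.842²]/27 = 56.2476
SE = √(s_p²·(1/21+1/8)) = 3.1160
t = (56.238−41.125)/3.1160 = 4.8502
df = 27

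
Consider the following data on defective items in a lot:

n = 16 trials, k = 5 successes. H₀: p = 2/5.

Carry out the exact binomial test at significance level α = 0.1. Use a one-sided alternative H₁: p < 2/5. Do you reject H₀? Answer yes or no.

Exact binomial: n=16, k=5, p₀=2/5=0.4000
P(X≤5) from Σ C(n,i)·p₀^i·(1−p₀)^(n−i)
p-value (one-sided, H₁ less) = 0.32884
At α=0.1: p ≥ α → fail to reject H₀

reject H₀: no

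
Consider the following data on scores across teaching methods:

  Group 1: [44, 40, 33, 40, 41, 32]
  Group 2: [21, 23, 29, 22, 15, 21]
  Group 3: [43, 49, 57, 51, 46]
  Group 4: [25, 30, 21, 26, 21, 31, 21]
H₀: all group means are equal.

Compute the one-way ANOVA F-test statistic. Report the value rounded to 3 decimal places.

Group means [38.33, 21.83, 49.20, 25.00], grand mean 32.583
SSB = Σnᵢ(x̄ᵢ−x̄)² = 2674.867; SSW = ΣΣ(x−x̄ᵢ)² = 436.967
MSB = 2674.867/3 = 891.6222; MSW = 436.967/20 = 21.8483
F = MSB/MSW = 40.8096
df = (3, 20)

test statistic = 40.810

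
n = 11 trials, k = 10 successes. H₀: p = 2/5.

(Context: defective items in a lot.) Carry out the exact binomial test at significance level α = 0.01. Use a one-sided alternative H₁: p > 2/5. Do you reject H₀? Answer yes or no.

reject H₀: yes

Exact binomial: n=11, k=10, p₀=2/5=0.4000
P(X≥10) from Σ C(n,i)·p₀^i·(1−p₀)^(n−i)
p-value (one-sided, H₁ greater) = 0.00073
At α=0.01: p < α → reject H₀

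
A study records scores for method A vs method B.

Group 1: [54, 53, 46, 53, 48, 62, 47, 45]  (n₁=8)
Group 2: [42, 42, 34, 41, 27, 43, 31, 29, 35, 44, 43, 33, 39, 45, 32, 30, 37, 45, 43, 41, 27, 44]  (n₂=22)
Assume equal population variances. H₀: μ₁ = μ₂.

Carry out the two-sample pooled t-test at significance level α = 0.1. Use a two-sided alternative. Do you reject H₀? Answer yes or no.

reject H₀: yes

x̄₁=51.000, s₁=5.657, n₁=8
x̄₂=37.591, s₂=6.231, n₂=22
s_p² = [7·5.657² + 21·6.231²]/28 = 37.1185
SE = √(s_p²·(1/8+1/22)) = 2.5154
t = (51.000−37.591)/2.5154 = 5.3309
df = 28
p-value (two-sided) = 0.00001
At α=0.1: p < α → reject H₀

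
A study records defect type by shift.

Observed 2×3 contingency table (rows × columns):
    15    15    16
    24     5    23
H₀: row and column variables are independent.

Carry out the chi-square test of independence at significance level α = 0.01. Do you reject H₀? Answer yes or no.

reject H₀: no

Row totals [46, 52], col totals [39, 20, 39], n=98
χ² = (15−18.31)²/18.31 + (15−9.39)²/9.39 + (16−18.31)²/18.31 + (24−20.69)²/20.69 + (5−10.61)²/10.61 + (23−20.69)²/20.69 = 7.9960
df = 2
p-value (upper-tail) = 0.01835
At α=0.01: p ≥ α → fail to reject H₀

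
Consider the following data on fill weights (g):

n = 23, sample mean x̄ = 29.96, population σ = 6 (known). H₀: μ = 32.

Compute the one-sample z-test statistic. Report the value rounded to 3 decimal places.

SE = σ/√n = 6/√23 = 1.2511
z = (x̄−μ₀)/SE = (29.96−32)/1.2511 = -1.6306

test statistic = -1.631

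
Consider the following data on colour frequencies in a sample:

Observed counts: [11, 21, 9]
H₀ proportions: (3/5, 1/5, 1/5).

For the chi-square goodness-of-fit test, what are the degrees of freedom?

df = k − 1 = 3 − 1 = 2

degrees of freedom = 2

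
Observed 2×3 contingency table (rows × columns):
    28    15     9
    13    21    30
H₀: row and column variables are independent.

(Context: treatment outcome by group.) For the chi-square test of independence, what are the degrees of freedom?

df = (r−1)(c−1) = (2−1)·(3−1) = 2

degrees of freedom = 2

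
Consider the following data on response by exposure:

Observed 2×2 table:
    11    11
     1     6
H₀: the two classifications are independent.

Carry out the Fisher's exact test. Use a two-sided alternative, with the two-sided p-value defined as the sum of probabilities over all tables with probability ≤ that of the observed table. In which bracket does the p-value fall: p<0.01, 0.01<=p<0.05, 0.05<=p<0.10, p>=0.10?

p-value bracket: p>=0.10

Margins: r₁=22, r₂=7, c₁=12, c₂=17, n=29
p_obs = C(22,11)·C(7,1)/C(29,12); sum pmf over tables with pmf ≤ p_obs
p-value (two-sided) = 0.18720
→ bracket: p>=0.10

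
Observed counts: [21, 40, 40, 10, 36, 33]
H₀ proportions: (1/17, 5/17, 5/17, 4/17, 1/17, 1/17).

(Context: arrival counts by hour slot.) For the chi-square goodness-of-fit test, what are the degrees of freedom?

df = k − 1 = 6 − 1 = 5

degrees of freedom = 5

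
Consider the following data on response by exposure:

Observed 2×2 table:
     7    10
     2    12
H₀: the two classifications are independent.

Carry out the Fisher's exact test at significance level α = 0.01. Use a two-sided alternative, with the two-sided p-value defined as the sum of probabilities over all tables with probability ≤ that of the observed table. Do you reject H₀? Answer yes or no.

Margins: r₁=17, r₂=14, c₁=9, c₂=22, n=31
p_obs = C(17,7)·C(14,2)/C(31,9); sum pmf over tables with pmf ≤ p_obs
p-value (two-sided) = 0.13166
At α=0.01: p ≥ α → fail to reject H₀

reject H₀: no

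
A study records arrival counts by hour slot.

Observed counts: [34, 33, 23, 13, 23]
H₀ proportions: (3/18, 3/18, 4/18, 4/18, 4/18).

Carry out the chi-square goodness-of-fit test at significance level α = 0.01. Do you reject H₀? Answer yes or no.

n = 126; E_i = n·p_i = [21.00, 21.00, 28.00, 28.00, 28.00]
χ² = (34−21.00)²/21.00 + (33−21.00)²/21.00 + (23−28.00)²/28.00 + (13−28.00)²/28.00 + (23−28.00)²/28.00 = 24.7262
df = 4
p-value (upper-tail) = 0.00006
At α=0.01: p < α → reject H₀

reject H₀: yes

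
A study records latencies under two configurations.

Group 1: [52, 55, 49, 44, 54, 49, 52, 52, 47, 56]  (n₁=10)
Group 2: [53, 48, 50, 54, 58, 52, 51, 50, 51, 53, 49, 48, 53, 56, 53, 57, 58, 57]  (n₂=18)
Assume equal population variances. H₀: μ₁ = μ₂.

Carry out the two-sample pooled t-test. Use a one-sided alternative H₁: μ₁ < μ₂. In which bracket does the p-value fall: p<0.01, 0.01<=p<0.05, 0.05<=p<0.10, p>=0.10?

x̄₁=51.000, s₁=3.742, n₁=10
x̄₂=52.833, s₂=3.294, n₂=18
s_p² = [9·3.742² + 17·3.294²]/26 = 11.9423
SE = √(s_p²·(1/10+1/18)) = 1.3630
t = (51.000−52.833)/1.3630 = -1.3451
df = 26
p-value (one-sided, H₁ less) = 0.09510
→ bracket: 0.05<=p<0.10

p-value bracket: 0.05<=p<0.10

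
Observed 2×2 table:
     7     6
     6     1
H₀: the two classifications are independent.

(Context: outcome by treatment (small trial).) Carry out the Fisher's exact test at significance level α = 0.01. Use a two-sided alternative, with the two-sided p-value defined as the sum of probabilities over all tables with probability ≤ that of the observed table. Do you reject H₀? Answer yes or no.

Margins: r₁=13, r₂=7, c₁=13, c₂=7, n=20
p_obs = C(13,7)·C(7,6)/C(20,13); sum pmf over tables with pmf ≤ p_obs
p-value (two-sided) = 0.32853
At α=0.01: p ≥ α → fail to reject H₀

reject H₀: no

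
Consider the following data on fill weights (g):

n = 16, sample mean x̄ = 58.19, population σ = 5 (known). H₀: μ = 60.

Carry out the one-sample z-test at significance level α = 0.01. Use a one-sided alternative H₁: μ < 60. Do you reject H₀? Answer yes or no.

SE = σ/√n = 5/√16 = 1.2500
z = (x̄−μ₀)/SE = (58.19−60)/1.2500 = -1.4480
p-value (one-sided, H₁ less) = 0.07381
At α=0.01: p ≥ α → fail to reject H₀

reject H₀: no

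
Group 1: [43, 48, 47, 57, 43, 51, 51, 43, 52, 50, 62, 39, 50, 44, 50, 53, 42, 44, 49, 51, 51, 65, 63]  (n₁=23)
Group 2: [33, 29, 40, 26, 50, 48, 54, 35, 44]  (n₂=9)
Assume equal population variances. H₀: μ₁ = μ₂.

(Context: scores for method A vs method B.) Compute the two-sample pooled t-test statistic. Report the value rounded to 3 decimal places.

test statistic = 3.302

x̄₁=49.913, s₁=6.815, n₁=23
x̄₂=39.889, s₂=9.791, n₂=9
s_p² = [22·6.815² + 8·9.791²]/30 = 59.6238
SE = √(s_p²·(1/23+1/9)) = 3.0360
t = (49.913−39.889)/3.0360 = 3.3018
df = 30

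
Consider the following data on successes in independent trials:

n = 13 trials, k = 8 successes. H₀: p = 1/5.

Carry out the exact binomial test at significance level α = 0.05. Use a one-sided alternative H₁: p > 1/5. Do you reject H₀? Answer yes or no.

reject H₀: yes

Exact binomial: n=13, k=8, p₀=1/5=0.2000
P(X≥8) from Σ C(n,i)·p₀^i·(1−p₀)^(n−i)
p-value (one-sided, H₁ greater) = 0.00125
At α=0.05: p < α → reject H₀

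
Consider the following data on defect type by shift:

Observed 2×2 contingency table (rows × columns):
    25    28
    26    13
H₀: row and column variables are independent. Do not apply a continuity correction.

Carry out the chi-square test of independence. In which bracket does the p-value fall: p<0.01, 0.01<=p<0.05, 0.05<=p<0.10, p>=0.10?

p-value bracket: 0.05<=p<0.10

Row totals [53, 39], col totals [51, 41], n=92
χ² = (25−29.38)²/29.38 + (28−23.62)²/23.62 + (26−21.62)²/21.62 + (13−17.38)²/17.38 = 3.4570
df = 1
p-value (upper-tail) = 0.06298
→ bracket: 0.05<=p<0.10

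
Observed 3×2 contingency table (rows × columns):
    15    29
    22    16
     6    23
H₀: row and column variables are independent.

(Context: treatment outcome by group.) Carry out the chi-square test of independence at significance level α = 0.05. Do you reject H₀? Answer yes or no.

reject H₀: yes

Row totals [44, 38, 29], col totals [43, 68], n=111
χ² = (15−17.05)²/17.05 + (29−26.95)²/26.95 + (22−14.72)²/14.72 + (16−23.28)²/23.28 + (6−11.23)²/11.23 + (23−17.77)²/17.77 = 10.2571
df = 2
p-value (upper-tail) = 0.00593
At α=0.05: p < α → reject H₀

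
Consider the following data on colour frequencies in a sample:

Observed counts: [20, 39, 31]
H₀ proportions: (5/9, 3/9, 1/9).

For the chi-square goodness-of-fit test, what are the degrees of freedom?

df = k − 1 = 3 − 1 = 2

degrees of freedom = 2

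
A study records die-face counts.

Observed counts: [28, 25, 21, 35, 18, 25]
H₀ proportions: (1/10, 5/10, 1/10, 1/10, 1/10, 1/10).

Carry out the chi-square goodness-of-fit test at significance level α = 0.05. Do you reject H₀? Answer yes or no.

reject H₀: yes

n = 152; E_i = n·p_i = [15.20, 76.00, 15.20, 15.20, 15.20, 15.20]
χ² = (28−15.20)²/15.20 + (25−76.00)²/76.00 + (21−15.20)²/15.20 + (35−15.20)²/15.20 + (18−15.20)²/15.20 + (25−15.20)²/15.20 = 79.8421
df = 5
p-value (upper-tail) = 0.00000
At α=0.05: p < α → reject H₀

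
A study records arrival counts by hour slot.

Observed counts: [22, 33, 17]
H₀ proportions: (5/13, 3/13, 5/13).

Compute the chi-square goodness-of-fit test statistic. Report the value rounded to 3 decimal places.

n = 72; E_i = n·p_i = [27.69, 16.62, 27.69]
χ² = (22−27.69)²/27.69 + (33−16.62)²/16.62 + (17−27.69)²/27.69 = 21.4556
df = 2

test statistic = 21.456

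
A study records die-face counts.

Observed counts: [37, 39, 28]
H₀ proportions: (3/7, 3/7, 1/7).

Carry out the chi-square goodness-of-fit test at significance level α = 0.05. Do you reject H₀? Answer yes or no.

n = 104; E_i = n·p_i = [44.57, 44.57, 14.86]
χ² = (37−44.57)²/44.57 + (39−44.57)²/44.57 + (28−14.86)²/14.86 = 13.6090
df = 2
p-value (upper-tail) = 0.00111
At α=0.05: p < α → reject H₀

reject H₀: yes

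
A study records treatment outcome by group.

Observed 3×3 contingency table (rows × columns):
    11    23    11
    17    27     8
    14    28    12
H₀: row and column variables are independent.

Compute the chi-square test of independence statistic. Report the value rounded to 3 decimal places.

Row totals [45, 52, 54], col totals [42, 78, 31], n=151
χ² = (11−12.52)²/12.52 + (23−23.25)²/23.25 + (11−9.24)²/9.24 + (17−14.46)²/14.46 + (27−26.86)²/26.86 + (8−10.68)²/10.68 + (14−15.02)²/15.02 + (28−27.89)²/27.89 + (12−11.09)²/11.09 = 1.7833
df = 4

test statistic = 1.783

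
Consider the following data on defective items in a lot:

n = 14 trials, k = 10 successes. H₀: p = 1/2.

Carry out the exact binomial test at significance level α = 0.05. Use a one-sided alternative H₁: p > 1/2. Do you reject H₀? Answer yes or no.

reject H₀: no

Exact binomial: n=14, k=10, p₀=1/2=0.5000
P(X≥10) from Σ C(n,i)·p₀^i·(1−p₀)^(n−i)
p-value (one-sided, H₁ greater) = 0.08978
At α=0.05: p ≥ α → fail to reject H₀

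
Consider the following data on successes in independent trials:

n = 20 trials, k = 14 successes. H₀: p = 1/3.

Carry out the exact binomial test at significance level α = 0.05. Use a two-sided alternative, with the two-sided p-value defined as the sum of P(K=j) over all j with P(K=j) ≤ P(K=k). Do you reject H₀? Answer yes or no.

Exact binomial: n=20, k=14, p₀=1/3=0.3333
P(X=j) = C(n,j)·p₀^j·(1−p₀)^(n−j); p = Σ P(X=j) over j with P(X=j) ≤ P(X=14)
p-value (two-sided) = 0.00118
At α=0.05: p < α → reject H₀

reject H₀: yes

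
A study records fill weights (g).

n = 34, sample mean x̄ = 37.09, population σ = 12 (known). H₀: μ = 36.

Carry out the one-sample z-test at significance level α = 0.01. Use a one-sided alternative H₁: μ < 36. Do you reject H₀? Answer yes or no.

reject H₀: no

SE = σ/√n = 12/√34 = 2.0580
z = (x̄−μ₀)/SE = (37.09−36)/2.0580 = 0.5296
p-value (one-sided, H₁ less) = 0.70182
At α=0.01: p ≥ α → fail to reject H₀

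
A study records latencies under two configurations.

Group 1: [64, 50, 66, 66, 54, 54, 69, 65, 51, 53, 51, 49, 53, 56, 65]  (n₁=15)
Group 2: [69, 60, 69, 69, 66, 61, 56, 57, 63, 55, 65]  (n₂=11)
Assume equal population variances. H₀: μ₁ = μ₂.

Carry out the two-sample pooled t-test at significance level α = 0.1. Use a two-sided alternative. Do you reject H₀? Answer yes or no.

x̄₁=57.733, s₁=7.126, n₁=15
x̄₂=62.727, s₂=5.312, n₂=11
s_p² = [14·7.126² + 10·5.312²]/24 = 41.3798
SE = √(s_p²·(1/15+1/11)) = 2.5535
t = (57.733−62.727)/2.5535 = -1.9557
df = 24
p-value (two-sided) = 0.06224
At α=0.1: p < α → reject H₀

reject H₀: yes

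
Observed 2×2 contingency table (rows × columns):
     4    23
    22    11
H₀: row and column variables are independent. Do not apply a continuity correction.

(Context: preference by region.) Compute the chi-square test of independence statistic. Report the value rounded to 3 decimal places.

Row totals [27, 33], col totals [26, 34], n=60
χ² = (4−11.70)²/11.70 + (23−15.30)²/15.30 + (22−14.30)²/14.30 + (11−18.70)²/18.70 = 16.2594
df = 1

test statistic = 16.259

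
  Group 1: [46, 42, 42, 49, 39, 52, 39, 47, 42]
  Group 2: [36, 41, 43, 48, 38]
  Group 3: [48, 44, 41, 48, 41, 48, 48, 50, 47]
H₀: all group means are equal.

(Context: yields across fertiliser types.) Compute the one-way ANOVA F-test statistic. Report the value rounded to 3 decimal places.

Group means [44.22, 41.20, 46.11], grand mean 44.304
SSB = Σnᵢ(x̄ᵢ−x̄)² = 77.625; SSW = ΣΣ(x−x̄ᵢ)² = 337.244
MSB = 77.625/2 = 38.8126; MSW = 337.244/20 = 16.8622
F = MSB/MSW = 2.3017
df = (2, 20)

test statistic = 2.302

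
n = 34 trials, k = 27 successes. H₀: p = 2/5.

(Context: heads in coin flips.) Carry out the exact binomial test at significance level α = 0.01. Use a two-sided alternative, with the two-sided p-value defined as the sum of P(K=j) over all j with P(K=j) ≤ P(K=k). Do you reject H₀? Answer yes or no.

reject H₀: yes

Exact binomial: n=34, k=27, p₀=2/5=0.4000
P(X=j) = C(n,j)·p₀^j·(1−p₀)^(n−j); p = Σ P(X=j) over j with P(X=j) ≤ P(X=27)
p-value (two-sided) = 0.00000
At α=0.01: p < α → reject H₀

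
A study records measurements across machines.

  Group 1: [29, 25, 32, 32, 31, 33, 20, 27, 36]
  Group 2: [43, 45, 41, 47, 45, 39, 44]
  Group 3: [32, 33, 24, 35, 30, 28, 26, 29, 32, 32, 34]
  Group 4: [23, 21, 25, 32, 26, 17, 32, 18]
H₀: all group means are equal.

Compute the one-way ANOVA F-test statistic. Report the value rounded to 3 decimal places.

Group means [29.44, 43.43, 30.45, 24.25], grand mean 31.371
SSB = Σnᵢ(x̄ᵢ−x̄)² = 1466.008; SSW = ΣΣ(x−x̄ᵢ)² = 574.164
MSB = 1466.008/3 = 488.6692; MSW = 574.164/31 = 18.5214
F = MSB/MSW = 26.3840
df = (3, 31)

test statistic = 26.384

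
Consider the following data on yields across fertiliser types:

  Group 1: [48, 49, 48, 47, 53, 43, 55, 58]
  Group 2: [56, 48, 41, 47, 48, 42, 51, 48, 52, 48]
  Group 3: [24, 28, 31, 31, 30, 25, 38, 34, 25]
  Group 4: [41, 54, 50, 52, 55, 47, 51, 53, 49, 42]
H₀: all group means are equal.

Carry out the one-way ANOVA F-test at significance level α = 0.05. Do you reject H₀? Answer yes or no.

Group means [50.12, 48.10, 29.56, 49.40], grand mean 44.378
SSB = Σnᵢ(x̄ᵢ−x̄)² = 2632.305; SSW = ΣΣ(x−x̄ᵢ)² = 716.397
MSB = 2632.305/3 = 877.4352; MSW = 716.397/33 = 21.7090
F = MSB/MSW = 40.4180
df = (3, 33)
p-value (upper-tail) = 0.00000
At α=0.05: p < α → reject H₀

reject H₀: yes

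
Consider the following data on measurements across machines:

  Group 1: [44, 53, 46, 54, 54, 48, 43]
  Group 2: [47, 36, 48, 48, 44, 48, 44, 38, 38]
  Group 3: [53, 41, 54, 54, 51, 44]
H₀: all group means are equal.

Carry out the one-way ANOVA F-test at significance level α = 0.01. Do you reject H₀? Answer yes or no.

Group means [48.86, 43.44, 49.50], grand mean 46.818
SSB = Σnᵢ(x̄ᵢ−x̄)² = 174.693; SSW = ΣΣ(x−x̄ᵢ)² = 484.579
MSB = 174.693/2 = 87.3467; MSW = 484.579/19 = 25.5042
F = MSB/MSW = 3.4248
df = (2, 19)
p-value (upper-tail) = 0.05368
At α=0.01: p ≥ α → fail to reject H₀

reject H₀: no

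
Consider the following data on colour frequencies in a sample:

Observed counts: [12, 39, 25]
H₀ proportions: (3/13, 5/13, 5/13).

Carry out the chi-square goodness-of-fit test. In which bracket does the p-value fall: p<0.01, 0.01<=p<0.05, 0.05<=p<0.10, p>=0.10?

n = 76; E_i = n·p_i = [17.54, 29.23, 29.23]
χ² = (12−17.54)²/17.54 + (39−29.23)²/29.23 + (25−29.23)²/29.23 = 5.6263
df = 2
p-value (upper-tail) = 0.06002
→ bracket: 0.05<=p<0.10

p-value bracket: 0.05<=p<0.10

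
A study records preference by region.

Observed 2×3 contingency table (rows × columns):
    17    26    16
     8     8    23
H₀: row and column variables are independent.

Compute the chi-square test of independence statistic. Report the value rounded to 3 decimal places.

test statistic = 10.376

Row totals [59, 39], col totals [25, 34, 39], n=98
χ² = (17−15.05)²/15.05 + (26−20.47)²/20.47 + (16−23.48)²/23.48 + (8−9.95)²/9.95 + (8−13.53)²/13.53 + (23−15.52)²/15.52 = 10.3764
df = 2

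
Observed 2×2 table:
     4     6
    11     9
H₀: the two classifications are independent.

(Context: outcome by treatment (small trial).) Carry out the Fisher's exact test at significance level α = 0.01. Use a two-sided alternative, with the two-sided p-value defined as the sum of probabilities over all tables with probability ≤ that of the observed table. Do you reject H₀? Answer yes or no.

reject H₀: no

Margins: r₁=10, r₂=20, c₁=15, c₂=15, n=30
p_obs = C(10,4)·C(20,11)/C(30,15); sum pmf over tables with pmf ≤ p_obs
p-value (two-sided) = 0.69985
At α=0.01: p ≥ α → fail to reject H₀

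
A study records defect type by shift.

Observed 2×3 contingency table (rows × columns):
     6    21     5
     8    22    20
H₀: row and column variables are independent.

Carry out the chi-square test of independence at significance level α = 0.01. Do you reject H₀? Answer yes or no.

reject H₀: no

Row totals [32, 50], col totals [14, 43, 25], n=82
χ² = (6−5.46)²/5.46 + (21−16.78)²/16.78 + (5−9.76)²/9.76 + (8−8.54)²/8.54 + (22−26.22)²/26.22 + (20−15.24)²/15.24 = 5.6290
df = 2
p-value (upper-tail) = 0.05994
At α=0.01: p ≥ α → fail to reject H₀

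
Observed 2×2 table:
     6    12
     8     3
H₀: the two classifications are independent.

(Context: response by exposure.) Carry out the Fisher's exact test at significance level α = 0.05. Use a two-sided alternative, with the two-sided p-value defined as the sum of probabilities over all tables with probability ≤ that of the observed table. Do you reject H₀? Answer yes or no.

reject H₀: no

Margins: r₁=18, r₂=11, c₁=14, c₂=15, n=29
p_obs = C(18,6)·C(11,8)/C(29,14); sum pmf over tables with pmf ≤ p_obs
p-value (two-sided) = 0.06043
At α=0.05: p ≥ α → fail to reject H₀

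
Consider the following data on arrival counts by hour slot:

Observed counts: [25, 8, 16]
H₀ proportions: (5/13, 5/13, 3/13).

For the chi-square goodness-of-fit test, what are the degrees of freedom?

degrees of freedom = 2

df = k − 1 = 3 − 1 = 2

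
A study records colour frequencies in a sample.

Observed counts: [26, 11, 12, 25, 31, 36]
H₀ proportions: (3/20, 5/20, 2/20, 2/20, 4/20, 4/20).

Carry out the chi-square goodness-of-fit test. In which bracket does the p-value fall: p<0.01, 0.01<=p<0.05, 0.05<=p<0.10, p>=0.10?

p-value bracket: p<0.01

n = 141; E_i = n·p_i = [21.15, 35.25, 14.10, 14.10, 28.20, 28.20]
χ² = (26−21.15)²/21.15 + (11−35.25)²/35.25 + (12−14.10)²/14.10 + (25−14.10)²/14.10 + (31−28.20)²/28.20 + (36−28.20)²/28.20 = 28.9693
df = 5
p-value (upper-tail) = 0.00002
→ bracket: p<0.01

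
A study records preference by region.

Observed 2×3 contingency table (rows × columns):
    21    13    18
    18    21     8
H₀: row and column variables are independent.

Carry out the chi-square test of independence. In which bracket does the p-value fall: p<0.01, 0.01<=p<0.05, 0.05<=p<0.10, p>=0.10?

p-value bracket: 0.05<=p<0.10

Row totals [52, 47], col totals [39, 34, 26], n=99
χ² = (21−20.48)²/20.48 + (13−17.86)²/17.86 + (18−13.66)²/13.66 + (18−18.52)²/18.52 + (21−16.14)²/16.14 + (8−12.34)²/12.34 = 5.7213
df = 2
p-value (upper-tail) = 0.05723
→ bracket: 0.05<=p<0.10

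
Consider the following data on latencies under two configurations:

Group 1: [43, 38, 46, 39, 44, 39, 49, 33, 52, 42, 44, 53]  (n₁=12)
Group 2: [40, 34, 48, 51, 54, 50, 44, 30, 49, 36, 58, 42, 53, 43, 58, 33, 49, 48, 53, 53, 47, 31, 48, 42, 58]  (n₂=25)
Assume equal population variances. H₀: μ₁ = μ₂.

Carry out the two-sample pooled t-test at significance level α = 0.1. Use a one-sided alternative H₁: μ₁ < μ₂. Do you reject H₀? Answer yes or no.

x̄₁=43.500, s₁=5.901, n₁=12
x̄₂=46.080, s₂=8.391, n₂=25
s_p² = [11·5.901² + 24·8.391²]/35 = 59.2240
SE = √(s_p²·(1/12+1/25)) = 2.7026
t = (43.500−46.080)/2.7026 = -0.9546
df = 35
p-value (one-sided, H₁ less) = 0.17316
At α=0.1: p ≥ α → fail to reject H₀

reject H₀: no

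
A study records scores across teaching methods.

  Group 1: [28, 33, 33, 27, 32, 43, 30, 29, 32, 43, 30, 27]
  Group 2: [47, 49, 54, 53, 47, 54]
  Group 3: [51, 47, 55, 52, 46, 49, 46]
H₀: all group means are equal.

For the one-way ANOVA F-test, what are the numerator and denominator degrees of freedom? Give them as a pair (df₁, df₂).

k = 3 groups, N = 25 total
df = (k−1, N−k) = (3−1, 25−3) = (2, 22)

degrees of freedom = [2, 22]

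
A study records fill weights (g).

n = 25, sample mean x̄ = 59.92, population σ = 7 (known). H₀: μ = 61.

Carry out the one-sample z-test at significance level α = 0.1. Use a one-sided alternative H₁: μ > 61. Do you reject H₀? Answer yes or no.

SE = σ/√n = 7/√25 = 1.4000
z = (x̄−μ₀)/SE = (59.92−61)/1.4000 = -0.7714
p-value (one-sided, H₁ greater) = 0.77977
At α=0.1: p ≥ α → fail to reject H₀

reject H₀: no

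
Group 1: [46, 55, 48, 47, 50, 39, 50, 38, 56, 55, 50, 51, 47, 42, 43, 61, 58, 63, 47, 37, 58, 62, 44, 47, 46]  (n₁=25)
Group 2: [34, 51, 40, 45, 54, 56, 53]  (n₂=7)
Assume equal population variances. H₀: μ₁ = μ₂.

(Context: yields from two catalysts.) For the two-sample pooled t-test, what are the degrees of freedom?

df = n₁ + n₂ − 2 = 25 + 7 − 2 = 30

degrees of freedom = 30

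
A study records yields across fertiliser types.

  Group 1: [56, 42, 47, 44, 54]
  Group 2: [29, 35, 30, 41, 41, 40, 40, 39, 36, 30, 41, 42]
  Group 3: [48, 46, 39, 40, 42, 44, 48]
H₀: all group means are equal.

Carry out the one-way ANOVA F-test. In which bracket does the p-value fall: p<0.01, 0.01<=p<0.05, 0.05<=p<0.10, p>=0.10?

p-value bracket: p<0.01

Group means [48.60, 37.00, 43.86], grand mean 41.417
SSB = Σnᵢ(x̄ᵢ−x̄)² = 533.776; SSW = ΣΣ(x−x̄ᵢ)² = 494.057
MSB = 533.776/2 = 266.8881; MSW = 494.057/21 = 23.5265
F = MSB/MSW = 11.3441
df = (2, 21)
p-value (upper-tail) = 0.00046
→ bracket: p<0.01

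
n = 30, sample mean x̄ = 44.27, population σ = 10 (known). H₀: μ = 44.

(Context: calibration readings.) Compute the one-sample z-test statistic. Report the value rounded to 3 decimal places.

SE = σ/√n = 10/√30 = 1.8257
z = (x̄−μ₀)/SE = (44.27−44)/1.8257 = 0.1479

test statistic = 0.148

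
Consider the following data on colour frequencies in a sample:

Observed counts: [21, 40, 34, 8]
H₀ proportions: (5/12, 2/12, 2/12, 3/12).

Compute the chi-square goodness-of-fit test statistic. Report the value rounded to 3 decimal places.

test statistic = 70.305

n = 103; E_i = n·p_i = [42.92, 17.17, 17.17, 25.75]
χ² = (21−42.92)²/42.92 + (40−17.17)²/17.17 + (34−17.17)²/17.17 + (8−25.75)²/25.75 = 70.3049
df = 3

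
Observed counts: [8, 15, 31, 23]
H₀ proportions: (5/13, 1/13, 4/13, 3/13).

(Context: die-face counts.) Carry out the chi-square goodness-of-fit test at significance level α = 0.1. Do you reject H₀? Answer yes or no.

reject H₀: yes

n = 77; E_i = n·p_i = [29.62, 5.92, 23.69, 17.77]
χ² = (8−29.62)²/29.62 + (15−5.92)²/5.92 + (31−23.69)²/23.69 + (23−17.77)²/17.77 = 33.4803
df = 3
p-value (upper-tail) = 0.00000
At α=0.1: p < α → reject H₀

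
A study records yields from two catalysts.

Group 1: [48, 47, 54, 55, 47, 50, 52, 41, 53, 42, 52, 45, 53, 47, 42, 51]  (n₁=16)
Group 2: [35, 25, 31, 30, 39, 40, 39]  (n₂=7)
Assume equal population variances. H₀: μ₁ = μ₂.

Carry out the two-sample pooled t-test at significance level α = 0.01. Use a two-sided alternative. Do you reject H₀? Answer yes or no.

reject H₀: yes

x̄₁=48.688, s₁=4.512, n₁=16
x̄₂=34.143, s₂=5.669, n₂=7
s_p² = [15·4.512² + 6·5.669²]/21 = 23.7283
SE = √(s_p²·(1/16+1/7)) = 2.2074
t = (48.688−34.143)/2.2074 = 6.5889
df = 21
p-value (two-sided) = 0.00000
At α=0.01: p < α → reject H₀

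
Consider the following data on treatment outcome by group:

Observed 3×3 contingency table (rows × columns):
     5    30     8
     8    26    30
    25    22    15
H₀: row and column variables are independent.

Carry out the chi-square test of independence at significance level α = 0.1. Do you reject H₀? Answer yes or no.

Row totals [43, 64, 62], col totals [38, 78, 53], n=169
χ² = (5−9.67)²/9.67 + (30−19.85)²/19.85 + (8−13.49)²/13.49 + (8−14.39)²/14.39 + (26−29.54)²/29.54 + (30−20.07)²/20.07 + (25−13.94)²/13.94 + (22−28.62)²/28.62 + (15−19.44)²/19.44 = 29.1722
df = 4
p-value (upper-tail) = 0.00001
At α=0.1: p < α → reject H₀

reject H₀: yes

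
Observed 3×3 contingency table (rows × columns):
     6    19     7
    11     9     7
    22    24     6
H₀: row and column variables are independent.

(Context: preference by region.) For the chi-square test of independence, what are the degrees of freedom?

df = (r−1)(c−1) = (3−1)·(3−1) = 4

degrees of freedom = 4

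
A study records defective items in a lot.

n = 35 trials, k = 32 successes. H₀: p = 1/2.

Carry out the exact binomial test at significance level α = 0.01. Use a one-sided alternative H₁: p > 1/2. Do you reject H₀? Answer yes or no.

reject H₀: yes

Exact binomial: n=35, k=32, p₀=1/2=0.5000
P(X≥32) from Σ C(n,i)·p₀^i·(1−p₀)^(n−i)
p-value (one-sided, H₁ greater) = 0.00000
At α=0.01: p < α → reject H₀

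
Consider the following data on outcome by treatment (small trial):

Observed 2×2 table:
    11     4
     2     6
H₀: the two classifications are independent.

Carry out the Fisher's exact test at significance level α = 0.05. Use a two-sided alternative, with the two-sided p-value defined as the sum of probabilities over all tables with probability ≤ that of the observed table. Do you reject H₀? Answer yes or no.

reject H₀: yes

Margins: r₁=15, r₂=8, c₁=13, c₂=10, n=23
p_obs = C(15,11)·C(8,2)/C(23,13); sum pmf over tables with pmf ≤ p_obs
p-value (two-sided) = 0.03931
At α=0.05: p < α → reject H₀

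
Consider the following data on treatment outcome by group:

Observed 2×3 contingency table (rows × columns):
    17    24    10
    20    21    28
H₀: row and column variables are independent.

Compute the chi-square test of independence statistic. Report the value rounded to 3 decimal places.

test statistic = 6.414

Row totals [51, 69], col totals [37, 45, 38], n=120
χ² = (17−15.72)²/15.72 + (24−19.12)²/19.12 + (10−16.15)²/16.15 + (20−21.27)²/21.27 + (21−25.88)²/25.88 + (28−21.85)²/21.85 = 6.4139
df = 2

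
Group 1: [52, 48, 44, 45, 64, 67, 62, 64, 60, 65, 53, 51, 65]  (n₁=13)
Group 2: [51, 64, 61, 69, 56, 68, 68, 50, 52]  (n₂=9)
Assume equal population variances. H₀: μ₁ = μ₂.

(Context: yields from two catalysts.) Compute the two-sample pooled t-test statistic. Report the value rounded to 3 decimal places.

x̄₁=56.923, s₁=8.321, n₁=13
x̄₂=59.889, s₂=7.801, n₂=9
s_p² = [12·8.321² + 8·7.801²]/20 = 65.8906
SE = √(s_p²·(1/13+1/9)) = 3.5199
t = (56.923−59.889)/3.5199 = -0.8426
df = 20

test statistic = -0.843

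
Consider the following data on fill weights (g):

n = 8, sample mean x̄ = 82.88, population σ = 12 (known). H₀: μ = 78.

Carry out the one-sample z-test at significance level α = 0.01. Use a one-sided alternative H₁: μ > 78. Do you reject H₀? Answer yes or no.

SE = σ/√n = 12/√8 = 4.2426
z = (x̄−μ₀)/SE = (82.88−78)/4.2426 = 1.1502
p-value (one-sided, H₁ greater) = 0.12503
At α=0.01: p ≥ α → fail to reject H₀

reject H₀: no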